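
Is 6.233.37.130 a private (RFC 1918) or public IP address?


RFC 1918 private ranges:
  10.0.0.0/8 (10.0.0.0 - 10.255.255.255)
  172.16.0.0/12 (172.16.0.0 - 172.31.255.255)
  192.168.0.0/16 (192.168.0.0 - 192.168.255.255)
Public (not in any RFC 1918 range)


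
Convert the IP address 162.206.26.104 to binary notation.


162 = 10100010
206 = 11001110
26 = 00011010
104 = 01101000
Binary: 10100010.11001110.00011010.01101000


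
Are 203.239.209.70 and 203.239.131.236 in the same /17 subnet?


Mask: 255.255.128.0
203.239.209.70 AND mask = 203.239.128.0
203.239.131.236 AND mask = 203.239.128.0
Yes, same subnet (203.239.128.0)


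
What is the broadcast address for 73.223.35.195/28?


Network: 73.223.35.192/28
Host bits = 4
Set all host bits to 1:
Broadcast: 73.223.35.207


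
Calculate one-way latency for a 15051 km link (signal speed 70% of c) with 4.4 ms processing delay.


Speed = 0.7 * 3e5 km/s = 210000 km/s
Propagation delay = 15051 / 210000 = 0.0717 s = 71.6714 ms
Processing delay = 4.4 ms
Total one-way latency = 76.0714 ms


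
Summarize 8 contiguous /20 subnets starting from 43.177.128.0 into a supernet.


Original prefix: /20
Number of subnets: 8 = 2^3
New prefix = 20 - 3 = 17
Supernet: 43.177.128.0/17


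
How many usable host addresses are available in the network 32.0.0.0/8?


Host bits = 32 - 8 = 24
Total addresses = 2^24 = 16777216
Usable = total - 2 (network and broadcast)
Usable hosts: 16777214


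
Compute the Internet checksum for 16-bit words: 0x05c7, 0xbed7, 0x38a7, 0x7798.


Sum all words (with carry folding):
+ 0x05c7 = 0x05c7
+ 0xbed7 = 0xc49e
+ 0x38a7 = 0xfd45
+ 0x7798 = 0x74de
One's complement: ~0x74de
Checksum = 0x8b21


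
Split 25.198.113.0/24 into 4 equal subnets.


New prefix = 24 + 2 = 26
Each subnet has 64 addresses
  25.198.113.0/26
  25.198.113.64/26
  25.198.113.128/26
  25.198.113.192/26
Subnets: 25.198.113.0/26, 25.198.113.64/26, 25.198.113.128/26, 25.198.113.192/26


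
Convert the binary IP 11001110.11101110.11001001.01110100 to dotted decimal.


11001110 = 206
11101110 = 238
11001001 = 201
01110100 = 116
IP: 206.238.201.116


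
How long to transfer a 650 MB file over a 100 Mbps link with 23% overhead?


Effective throughput = 100 * (1 - 23/100) = 77 Mbps
File size in Mb = 650 * 8 = 5200 Mb
Time = 5200 / 77
Time = 67.5325 seconds


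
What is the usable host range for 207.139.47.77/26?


Network: 207.139.47.64
Broadcast: 207.139.47.127
First usable = network + 1
Last usable = broadcast - 1
Range: 207.139.47.65 to 207.139.47.126


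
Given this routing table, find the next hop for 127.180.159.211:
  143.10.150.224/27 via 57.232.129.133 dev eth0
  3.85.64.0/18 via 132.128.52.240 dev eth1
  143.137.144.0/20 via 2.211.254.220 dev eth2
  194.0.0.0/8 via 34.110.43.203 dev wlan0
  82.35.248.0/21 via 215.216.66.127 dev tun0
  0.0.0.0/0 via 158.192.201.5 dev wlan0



Longest prefix match for 127.180.159.211:
  /27 143.10.150.224: no
  /18 3.85.64.0: no
  /20 143.137.144.0: no
  /8 194.0.0.0: no
  /21 82.35.248.0: no
  /0 0.0.0.0: MATCH
Selected: next-hop 158.192.201.5 via wlan0 (matched /0)


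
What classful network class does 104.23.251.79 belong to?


First octet: 104
Binary: 01101000
0xxxxxxx -> Class A (1-126)
Class A, default mask 255.0.0.0 (/8)


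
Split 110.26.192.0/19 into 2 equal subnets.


New prefix = 19 + 1 = 20
Each subnet has 4096 addresses
  110.26.192.0/20
  110.26.208.0/20
Subnets: 110.26.192.0/20, 110.26.208.0/20


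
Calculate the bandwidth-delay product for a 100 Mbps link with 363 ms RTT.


BDP = bandwidth * RTT
= 100 Mbps * 363 ms
= 100 * 1e6 * 363 / 1000 bits
= 36300000 bits
= 4537500 bytes
= 4431.1523 KB
BDP = 36300000 bits (4537500 bytes)


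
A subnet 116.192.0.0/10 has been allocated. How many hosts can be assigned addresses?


Host bits = 32 - 10 = 22
Total addresses = 2^22 = 4194304
Usable = total - 2 (network and broadcast)
Usable hosts: 4194302


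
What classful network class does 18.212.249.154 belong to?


First octet: 18
Binary: 00010010
0xxxxxxx -> Class A (1-126)
Class A, default mask 255.0.0.0 (/8)


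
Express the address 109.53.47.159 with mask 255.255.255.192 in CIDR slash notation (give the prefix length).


Binary: 11111111.11111111.11111111.11000000
Count leading 1s
Prefix: /26


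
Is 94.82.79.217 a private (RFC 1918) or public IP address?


RFC 1918 private ranges:
  10.0.0.0/8 (10.0.0.0 - 10.255.255.255)
  172.16.0.0/12 (172.16.0.0 - 172.31.255.255)
  192.168.0.0/16 (192.168.0.0 - 192.168.255.255)
Public (not in any RFC 1918 range)


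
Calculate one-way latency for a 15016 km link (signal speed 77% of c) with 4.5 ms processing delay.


Speed = 0.77 * 3e5 km/s = 231000 km/s
Propagation delay = 15016 / 231000 = 0.065 s = 65.0043 ms
Processing delay = 4.5 ms
Total one-way latency = 69.5043 ms


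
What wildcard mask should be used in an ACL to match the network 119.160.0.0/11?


Subnet mask: 255.224.0.0
Wildcard = 255.255.255.255 - subnet mask
255 - 255 = 0
255 - 224 = 31
255 - 0 = 255
255 - 0 = 255
Wildcard: 0.31.255.255


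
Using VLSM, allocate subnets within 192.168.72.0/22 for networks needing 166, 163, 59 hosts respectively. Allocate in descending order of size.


166 hosts -> /24 (254 usable): 192.168.72.0/24
163 hosts -> /24 (254 usable): 192.168.73.0/24
59 hosts -> /26 (62 usable): 192.168.74.0/26
Allocation: 192.168.72.0/24 (166 hosts, 254 usable); 192.168.73.0/24 (163 hosts, 254 usable); 192.168.74.0/26 (59 hosts, 62 usable)


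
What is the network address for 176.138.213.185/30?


IP:   10110000.10001010.11010101.10111001
Mask: 11111111.11111111.11111111.11111100
AND operation:
Net:  10110000.10001010.11010101.10111000
Network: 176.138.213.184/30


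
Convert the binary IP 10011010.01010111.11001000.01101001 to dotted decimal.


10011010 = 154
01010111 = 87
11001000 = 200
01101001 = 105
IP: 154.87.200.105


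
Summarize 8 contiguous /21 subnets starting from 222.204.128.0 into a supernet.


Original prefix: /21
Number of subnets: 8 = 2^3
New prefix = 21 - 3 = 18
Supernet: 222.204.128.0/18


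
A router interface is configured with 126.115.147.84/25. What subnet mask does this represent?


/25 means 25 network bits, 7 host bits
Binary: 11111111111111111111111110000000
Mask: 255.255.255.128


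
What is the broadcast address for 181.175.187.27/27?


Network: 181.175.187.0/27
Host bits = 5
Set all host bits to 1:
Broadcast: 181.175.187.31


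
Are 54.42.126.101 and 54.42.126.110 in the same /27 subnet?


Mask: 255.255.255.224
54.42.126.101 AND mask = 54.42.126.96
54.42.126.110 AND mask = 54.42.126.96
Yes, same subnet (54.42.126.96)


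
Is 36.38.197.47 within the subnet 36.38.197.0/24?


Subnet network: 36.38.197.0
Test IP AND mask: 36.38.197.0
Yes, 36.38.197.47 is in 36.38.197.0/24


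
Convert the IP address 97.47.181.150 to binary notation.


97 = 01100001
47 = 00101111
181 = 10110101
150 = 10010110
Binary: 01100001.00101111.10110101.10010110


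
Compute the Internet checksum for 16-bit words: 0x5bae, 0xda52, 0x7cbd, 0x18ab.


Sum all words (with carry folding):
+ 0x5bae = 0x5bae
+ 0xda52 = 0x3601
+ 0x7cbd = 0xb2be
+ 0x18ab = 0xcb69
One's complement: ~0xcb69
Checksum = 0x3496


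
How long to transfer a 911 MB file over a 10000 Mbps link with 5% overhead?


Effective throughput = 10000 * (1 - 5/100) = 9500 Mbps
File size in Mb = 911 * 8 = 7288 Mb
Time = 7288 / 9500
Time = 0.7672 seconds


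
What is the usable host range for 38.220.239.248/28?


Network: 38.220.239.240
Broadcast: 38.220.239.255
First usable = network + 1
Last usable = broadcast - 1
Range: 38.220.239.241 to 38.220.239.254


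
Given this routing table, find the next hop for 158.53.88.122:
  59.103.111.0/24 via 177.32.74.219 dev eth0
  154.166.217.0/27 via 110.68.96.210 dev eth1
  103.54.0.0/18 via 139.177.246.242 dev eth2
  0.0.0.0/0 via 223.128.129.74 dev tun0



Longest prefix match for 158.53.88.122:
  /24 59.103.111.0: no
  /27 154.166.217.0: no
  /18 103.54.0.0: no
  /0 0.0.0.0: MATCH
Selected: next-hop 223.128.129.74 via tun0 (matched /0)


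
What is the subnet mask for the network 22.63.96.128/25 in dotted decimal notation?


/25 means 25 network bits, 7 host bits
Binary: 11111111111111111111111110000000
Mask: 255.255.255.128


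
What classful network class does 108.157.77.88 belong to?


First octet: 108
Binary: 01101100
0xxxxxxx -> Class A (1-126)
Class A, default mask 255.0.0.0 (/8)


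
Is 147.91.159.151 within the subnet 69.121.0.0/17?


Subnet network: 69.121.0.0
Test IP AND mask: 147.91.128.0
No, 147.91.159.151 is not in 69.121.0.0/17


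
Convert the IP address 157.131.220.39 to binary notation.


157 = 10011101
131 = 10000011
220 = 11011100
39 = 00100111
Binary: 10011101.10000011.11011100.00100111


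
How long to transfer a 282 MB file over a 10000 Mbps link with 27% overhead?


Effective throughput = 10000 * (1 - 27/100) = 7300 Mbps
File size in Mb = 282 * 8 = 2256 Mb
Time = 2256 / 7300
Time = 0.309 seconds


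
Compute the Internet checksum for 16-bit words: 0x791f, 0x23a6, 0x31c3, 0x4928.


Sum all words (with carry folding):
+ 0x791f = 0x791f
+ 0x23a6 = 0x9cc5
+ 0x31c3 = 0xce88
+ 0x4928 = 0x17b1
One's complement: ~0x17b1
Checksum = 0xe84e


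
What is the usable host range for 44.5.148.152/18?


Network: 44.5.128.0
Broadcast: 44.5.191.255
First usable = network + 1
Last usable = broadcast - 1
Range: 44.5.128.1 to 44.5.191.254


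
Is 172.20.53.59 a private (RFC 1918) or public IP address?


RFC 1918 private ranges:
  10.0.0.0/8 (10.0.0.0 - 10.255.255.255)
  172.16.0.0/12 (172.16.0.0 - 172.31.255.255)
  192.168.0.0/16 (192.168.0.0 - 192.168.255.255)
Private (in 172.16.0.0/12)


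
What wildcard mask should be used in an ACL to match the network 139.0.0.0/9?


Subnet mask: 255.128.0.0
Wildcard = 255.255.255.255 - subnet mask
255 - 255 = 0
255 - 128 = 127
255 - 0 = 255
255 - 0 = 255
Wildcard: 0.127.255.255


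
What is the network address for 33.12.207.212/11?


IP:   00100001.00001100.11001111.11010100
Mask: 11111111.11100000.00000000.00000000
AND operation:
Net:  00100001.00000000.00000000.00000000
Network: 33.0.0.0/11


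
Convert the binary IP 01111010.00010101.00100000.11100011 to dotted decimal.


01111010 = 122
00010101 = 21
00100000 = 32
11100011 = 227
IP: 122.21.32.227


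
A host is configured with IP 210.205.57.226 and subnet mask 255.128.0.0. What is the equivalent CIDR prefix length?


Binary: 11111111.10000000.00000000.00000000
Count leading 1s
Prefix: /9


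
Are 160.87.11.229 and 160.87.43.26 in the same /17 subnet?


Mask: 255.255.128.0
160.87.11.229 AND mask = 160.87.0.0
160.87.43.26 AND mask = 160.87.0.0
Yes, same subnet (160.87.0.0)


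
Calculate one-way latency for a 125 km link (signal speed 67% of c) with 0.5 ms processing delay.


Speed = 0.67 * 3e5 km/s = 201000 km/s
Propagation delay = 125 / 201000 = 0.0006 s = 0.6219 ms
Processing delay = 0.5 ms
Total one-way latency = 1.1219 ms


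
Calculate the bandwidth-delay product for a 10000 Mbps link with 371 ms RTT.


BDP = bandwidth * RTT
= 10000 Mbps * 371 ms
= 10000 * 1e6 * 371 / 1000 bits
= 3710000000 bits
= 463750000 bytes
= 452880.8594 KB
BDP = 3710000000 bits (463750000 bytes)


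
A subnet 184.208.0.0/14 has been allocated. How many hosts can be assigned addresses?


Host bits = 32 - 14 = 18
Total addresses = 2^18 = 262144
Usable = total - 2 (network and broadcast)
Usable hosts: 262142


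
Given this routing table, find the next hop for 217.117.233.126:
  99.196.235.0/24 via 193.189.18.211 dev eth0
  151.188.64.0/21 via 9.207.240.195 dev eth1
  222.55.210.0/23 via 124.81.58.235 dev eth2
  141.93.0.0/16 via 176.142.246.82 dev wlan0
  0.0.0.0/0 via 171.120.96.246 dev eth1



Longest prefix match for 217.117.233.126:
  /24 99.196.235.0: no
  /21 151.188.64.0: no
  /23 222.55.210.0: no
  /16 141.93.0.0: no
  /0 0.0.0.0: MATCH
Selected: next-hop 171.120.96.246 via eth1 (matched /0)


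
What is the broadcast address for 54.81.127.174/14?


Network: 54.80.0.0/14
Host bits = 18
Set all host bits to 1:
Broadcast: 54.83.255.255


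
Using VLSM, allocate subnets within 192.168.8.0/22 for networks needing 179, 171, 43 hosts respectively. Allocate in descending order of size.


179 hosts -> /24 (254 usable): 192.168.8.0/24
171 hosts -> /24 (254 usable): 192.168.9.0/24
43 hosts -> /26 (62 usable): 192.168.10.0/26
Allocation: 192.168.8.0/24 (179 hosts, 254 usable); 192.168.9.0/24 (171 hosts, 254 usable); 192.168.10.0/26 (43 hosts, 62 usable)


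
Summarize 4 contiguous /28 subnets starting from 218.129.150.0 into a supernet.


Original prefix: /28
Number of subnets: 4 = 2^2
New prefix = 28 - 2 = 26
Supernet: 218.129.150.0/26


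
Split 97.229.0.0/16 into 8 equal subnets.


New prefix = 16 + 3 = 19
Each subnet has 8192 addresses
  97.229.0.0/19
  97.229.32.0/19
  97.229.64.0/19
  97.229.96.0/19
  97.229.128.0/19
  97.229.160.0/19
  97.229.192.0/19
  97.229.224.0/19
Subnets: 97.229.0.0/19, 97.229.32.0/19, 97.229.64.0/19, 97.229.96.0/19, 97.229.128.0/19, 97.229.160.0/19, 97.229.192.0/19, 97.229.224.0/19


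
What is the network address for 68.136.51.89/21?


IP:   01000100.10001000.00110011.01011001
Mask: 11111111.11111111.11111000.00000000
AND operation:
Net:  01000100.10001000.00110000.00000000
Network: 68.136.48.0/21


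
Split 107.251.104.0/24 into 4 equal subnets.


New prefix = 24 + 2 = 26
Each subnet has 64 addresses
  107.251.104.0/26
  107.251.104.64/26
  107.251.104.128/26
  107.251.104.192/26
Subnets: 107.251.104.0/26, 107.251.104.64/26, 107.251.104.128/26, 107.251.104.192/26


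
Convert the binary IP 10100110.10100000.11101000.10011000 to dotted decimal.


10100110 = 166
10100000 = 160
11101000 = 232
10011000 = 152
IP: 166.160.232.152


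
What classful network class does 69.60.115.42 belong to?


First octet: 69
Binary: 01000101
0xxxxxxx -> Class A (1-126)
Class A, default mask 255.0.0.0 (/8)


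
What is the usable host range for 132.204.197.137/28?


Network: 132.204.197.128
Broadcast: 132.204.197.143
First usable = network + 1
Last usable = broadcast - 1
Range: 132.204.197.129 to 132.204.197.142


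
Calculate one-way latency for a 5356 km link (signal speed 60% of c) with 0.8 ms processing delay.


Speed = 0.6 * 3e5 km/s = 180000 km/s
Propagation delay = 5356 / 180000 = 0.0298 s = 29.7556 ms
Processing delay = 0.8 ms
Total one-way latency = 30.5556 ms


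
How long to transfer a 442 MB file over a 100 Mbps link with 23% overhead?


Effective throughput = 100 * (1 - 23/100) = 77 Mbps
File size in Mb = 442 * 8 = 3536 Mb
Time = 3536 / 77
Time = 45.9221 seconds


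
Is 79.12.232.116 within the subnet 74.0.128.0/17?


Subnet network: 74.0.128.0
Test IP AND mask: 79.12.128.0
No, 79.12.232.116 is not in 74.0.128.0/17


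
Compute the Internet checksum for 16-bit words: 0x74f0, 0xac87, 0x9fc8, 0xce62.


Sum all words (with carry folding):
+ 0x74f0 = 0x74f0
+ 0xac87 = 0x2178
+ 0x9fc8 = 0xc140
+ 0xce62 = 0x8fa3
One's complement: ~0x8fa3
Checksum = 0x705c


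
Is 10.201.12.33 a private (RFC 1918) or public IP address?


RFC 1918 private ranges:
  10.0.0.0/8 (10.0.0.0 - 10.255.255.255)
  172.16.0.0/12 (172.16.0.0 - 172.31.255.255)
  192.168.0.0/16 (192.168.0.0 - 192.168.255.255)
Private (in 10.0.0.0/8)


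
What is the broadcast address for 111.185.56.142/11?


Network: 111.160.0.0/11
Host bits = 21
Set all host bits to 1:
Broadcast: 111.191.255.255


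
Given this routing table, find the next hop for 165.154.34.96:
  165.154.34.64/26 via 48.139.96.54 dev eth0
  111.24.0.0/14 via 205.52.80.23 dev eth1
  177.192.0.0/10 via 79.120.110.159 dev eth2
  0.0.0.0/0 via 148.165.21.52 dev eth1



Longest prefix match for 165.154.34.96:
  /26 165.154.34.64: MATCH
  /14 111.24.0.0: no
  /10 177.192.0.0: no
  /0 0.0.0.0: MATCH
Selected: next-hop 48.139.96.54 via eth0 (matched /26)


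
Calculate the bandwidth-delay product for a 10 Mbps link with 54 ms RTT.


BDP = bandwidth * RTT
= 10 Mbps * 54 ms
= 10 * 1e6 * 54 / 1000 bits
= 540000 bits
= 67500 bytes
= 65.918 KB
BDP = 540000 bits (67500 bytes)


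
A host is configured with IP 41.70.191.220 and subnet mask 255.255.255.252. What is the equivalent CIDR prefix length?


Binary: 11111111.11111111.11111111.11111100
Count leading 1s
Prefix: /30


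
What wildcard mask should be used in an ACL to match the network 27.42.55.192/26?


Subnet mask: 255.255.255.192
Wildcard = 255.255.255.255 - subnet mask
255 - 255 = 0
255 - 255 = 0
255 - 255 = 0
255 - 192 = 63
Wildcard: 0.0.0.63


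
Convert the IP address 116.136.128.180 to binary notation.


116 = 01110100
136 = 10001000
128 = 10000000
180 = 10110100
Binary: 01110100.10001000.10000000.10110100


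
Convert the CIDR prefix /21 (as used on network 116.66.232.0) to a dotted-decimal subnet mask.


/21 means 21 network bits, 11 host bits
Binary: 11111111111111111111100000000000
Mask: 255.255.248.0


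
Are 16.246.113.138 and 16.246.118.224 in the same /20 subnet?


Mask: 255.255.240.0
16.246.113.138 AND mask = 16.246.112.0
16.246.118.224 AND mask = 16.246.112.0
Yes, same subnet (16.246.112.0)


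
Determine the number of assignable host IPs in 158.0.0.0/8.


Host bits = 32 - 8 = 24
Total addresses = 2^24 = 16777216
Usable = total - 2 (network and broadcast)
Usable hosts: 16777214


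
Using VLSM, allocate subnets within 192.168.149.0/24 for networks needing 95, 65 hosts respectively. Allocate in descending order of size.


95 hosts -> /25 (126 usable): 192.168.149.0/25
65 hosts -> /25 (126 usable): 192.168.149.128/25
Allocation: 192.168.149.0/25 (95 hosts, 126 usable); 192.168.149.128/25 (65 hosts, 126 usable)


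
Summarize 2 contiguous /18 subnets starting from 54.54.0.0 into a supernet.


Original prefix: /18
Number of subnets: 2 = 2^1
New prefix = 18 - 1 = 17
Supernet: 54.54.0.0/17


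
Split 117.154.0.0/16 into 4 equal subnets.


New prefix = 16 + 2 = 18
Each subnet has 16384 addresses
  117.154.0.0/18
  117.154.64.0/18
  117.154.128.0/18
  117.154.192.0/18
Subnets: 117.154.0.0/18, 117.154.64.0/18, 117.154.128.0/18, 117.154.192.0/18


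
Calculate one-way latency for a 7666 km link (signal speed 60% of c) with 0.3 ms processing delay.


Speed = 0.6 * 3e5 km/s = 180000 km/s
Propagation delay = 7666 / 180000 = 0.0426 s = 42.5889 ms
Processing delay = 0.3 ms
Total one-way latency = 42.8889 ms


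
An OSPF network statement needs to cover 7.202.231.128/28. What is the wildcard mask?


Subnet mask: 255.255.255.240
Wildcard = 255.255.255.255 - subnet mask
255 - 255 = 0
255 - 255 = 0
255 - 255 = 0
255 - 240 = 15
Wildcard: 0.0.0.15


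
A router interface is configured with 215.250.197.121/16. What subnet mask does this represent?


/16 means 16 network bits, 16 host bits
Binary: 11111111111111110000000000000000
Mask: 255.255.0.0


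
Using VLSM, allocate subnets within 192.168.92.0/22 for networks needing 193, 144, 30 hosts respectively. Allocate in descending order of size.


193 hosts -> /24 (254 usable): 192.168.92.0/24
144 hosts -> /24 (254 usable): 192.168.93.0/24
30 hosts -> /27 (30 usable): 192.168.94.0/27
Allocation: 192.168.92.0/24 (193 hosts, 254 usable); 192.168.93.0/24 (144 hosts, 254 usable); 192.168.94.0/27 (30 hosts, 30 usable)


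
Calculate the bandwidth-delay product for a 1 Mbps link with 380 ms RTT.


BDP = bandwidth * RTT
= 1 Mbps * 380 ms
= 1 * 1e6 * 380 / 1000 bits
= 380000 bits
= 47500 bytes
= 46.3867 KB
BDP = 380000 bits (47500 bytes)


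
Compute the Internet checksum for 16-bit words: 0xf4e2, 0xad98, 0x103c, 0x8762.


Sum all words (with carry folding):
+ 0xf4e2 = 0xf4e2
+ 0xad98 = 0xa27b
+ 0x103c = 0xb2b7
+ 0x8762 = 0x3a1a
One's complement: ~0x3a1a
Checksum = 0xc5e5


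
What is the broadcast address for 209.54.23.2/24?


Network: 209.54.23.0/24
Host bits = 8
Set all host bits to 1:
Broadcast: 209.54.23.255


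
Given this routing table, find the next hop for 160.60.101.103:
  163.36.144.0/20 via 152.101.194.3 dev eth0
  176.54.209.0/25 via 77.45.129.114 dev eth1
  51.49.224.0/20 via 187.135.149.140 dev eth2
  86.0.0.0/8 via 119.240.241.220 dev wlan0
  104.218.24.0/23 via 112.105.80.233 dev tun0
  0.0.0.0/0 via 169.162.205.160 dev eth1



Longest prefix match for 160.60.101.103:
  /20 163.36.144.0: no
  /25 176.54.209.0: no
  /20 51.49.224.0: no
  /8 86.0.0.0: no
  /23 104.218.24.0: no
  /0 0.0.0.0: MATCH
Selected: next-hop 169.162.205.160 via eth1 (matched /0)


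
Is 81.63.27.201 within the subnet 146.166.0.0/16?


Subnet network: 146.166.0.0
Test IP AND mask: 81.63.0.0
No, 81.63.27.201 is not in 146.166.0.0/16


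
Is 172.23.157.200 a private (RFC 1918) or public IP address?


RFC 1918 private ranges:
  10.0.0.0/8 (10.0.0.0 - 10.255.255.255)
  172.16.0.0/12 (172.16.0.0 - 172.31.255.255)
  192.168.0.0/16 (192.168.0.0 - 192.168.255.255)
Private (in 172.16.0.0/12)


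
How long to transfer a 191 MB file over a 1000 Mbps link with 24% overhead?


Effective throughput = 1000 * (1 - 24/100) = 760 Mbps
File size in Mb = 191 * 8 = 1528 Mb
Time = 1528 / 760
Time = 2.0105 seconds


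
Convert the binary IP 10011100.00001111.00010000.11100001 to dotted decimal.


10011100 = 156
00001111 = 15
00010000 = 16
11100001 = 225
IP: 156.15.16.225


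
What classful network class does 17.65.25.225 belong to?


First octet: 17
Binary: 00010001
0xxxxxxx -> Class A (1-126)
Class A, default mask 255.0.0.0 (/8)


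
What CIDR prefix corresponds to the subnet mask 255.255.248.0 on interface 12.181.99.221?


Binary: 11111111.11111111.11111000.00000000
Count leading 1s
Prefix: /21


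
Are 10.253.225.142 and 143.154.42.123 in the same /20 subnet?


Mask: 255.255.240.0
10.253.225.142 AND mask = 10.253.224.0
143.154.42.123 AND mask = 143.154.32.0
No, different subnets (10.253.224.0 vs 143.154.32.0)


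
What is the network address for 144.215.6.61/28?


IP:   10010000.11010111.00000110.00111101
Mask: 11111111.11111111.11111111.11110000
AND operation:
Net:  10010000.11010111.00000110.00110000
Network: 144.215.6.48/28


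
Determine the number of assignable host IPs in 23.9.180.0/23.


Host bits = 32 - 23 = 9
Total addresses = 2^9 = 512
Usable = total - 2 (network and broadcast)
Usable hosts: 510


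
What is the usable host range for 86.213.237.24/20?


Network: 86.213.224.0
Broadcast: 86.213.239.255
First usable = network + 1
Last usable = broadcast - 1
Range: 86.213.224.1 to 86.213.239.254


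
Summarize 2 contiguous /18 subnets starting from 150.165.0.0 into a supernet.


Original prefix: /18
Number of subnets: 2 = 2^1
New prefix = 18 - 1 = 17
Supernet: 150.165.0.0/17


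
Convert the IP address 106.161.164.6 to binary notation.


106 = 01101010
161 = 10100001
164 = 10100100
6 = 00000110
Binary: 01101010.10100001.10100100.00000110


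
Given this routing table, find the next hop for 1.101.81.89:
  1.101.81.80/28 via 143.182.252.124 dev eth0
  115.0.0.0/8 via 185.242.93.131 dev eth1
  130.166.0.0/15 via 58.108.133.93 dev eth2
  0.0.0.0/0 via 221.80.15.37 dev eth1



Longest prefix match for 1.101.81.89:
  /28 1.101.81.80: MATCH
  /8 115.0.0.0: no
  /15 130.166.0.0: no
  /0 0.0.0.0: MATCH
Selected: next-hop 143.182.252.124 via eth0 (matched /28)


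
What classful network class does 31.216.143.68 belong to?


First octet: 31
Binary: 00011111
0xxxxxxx -> Class A (1-126)
Class A, default mask 255.0.0.0 (/8)


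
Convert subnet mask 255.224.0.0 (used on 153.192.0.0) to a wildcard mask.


Subnet mask: 255.224.0.0
Wildcard = 255.255.255.255 - subnet mask
255 - 255 = 0
255 - 224 = 31
255 - 0 = 255
255 - 0 = 255
Wildcard: 0.31.255.255


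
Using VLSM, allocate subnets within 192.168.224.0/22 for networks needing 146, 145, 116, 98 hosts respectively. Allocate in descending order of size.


146 hosts -> /24 (254 usable): 192.168.224.0/24
145 hosts -> /24 (254 usable): 192.168.225.0/24
116 hosts -> /25 (126 usable): 192.168.226.0/25
98 hosts -> /25 (126 usable): 192.168.226.128/25
Allocation: 192.168.224.0/24 (146 hosts, 254 usable); 192.168.225.0/24 (145 hosts, 254 usable); 192.168.226.0/25 (116 hosts, 126 usable); 192.168.226.128/25 (98 hosts, 126 usable)


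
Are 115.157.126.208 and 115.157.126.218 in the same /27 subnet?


Mask: 255.255.255.224
115.157.126.208 AND mask = 115.157.126.192
115.157.126.218 AND mask = 115.157.126.192
Yes, same subnet (115.157.126.192)


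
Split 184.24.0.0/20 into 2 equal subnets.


New prefix = 20 + 1 = 21
Each subnet has 2048 addresses
  184.24.0.0/21
  184.24.8.0/21
Subnets: 184.24.0.0/21, 184.24.8.0/21


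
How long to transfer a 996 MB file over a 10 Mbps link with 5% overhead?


Effective throughput = 10 * (1 - 5/100) = 9.5 Mbps
File size in Mb = 996 * 8 = 7968 Mb
Time = 7968 / 9.5
Time = 838.7368 seconds


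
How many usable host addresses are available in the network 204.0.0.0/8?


Host bits = 32 - 8 = 24
Total addresses = 2^24 = 16777216
Usable = total - 2 (network and broadcast)
Usable hosts: 16777214


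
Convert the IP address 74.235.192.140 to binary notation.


74 = 01001010
235 = 11101011
192 = 11000000
140 = 10001100
Binary: 01001010.11101011.11000000.10001100


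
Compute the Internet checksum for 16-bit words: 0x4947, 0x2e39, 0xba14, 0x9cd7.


Sum all words (with carry folding):
+ 0x4947 = 0x4947
+ 0x2e39 = 0x7780
+ 0xba14 = 0x3195
+ 0x9cd7 = 0xce6c
One's complement: ~0xce6c
Checksum = 0x3193


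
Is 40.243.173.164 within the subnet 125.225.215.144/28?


Subnet network: 125.225.215.144
Test IP AND mask: 40.243.173.160
No, 40.243.173.164 is not in 125.225.215.144/28


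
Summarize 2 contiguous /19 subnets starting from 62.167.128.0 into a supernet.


Original prefix: /19
Number of subnets: 2 = 2^1
New prefix = 19 - 1 = 18
Supernet: 62.167.128.0/18


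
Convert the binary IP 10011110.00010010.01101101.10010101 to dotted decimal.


10011110 = 158
00010010 = 18
01101101 = 109
10010101 = 149
IP: 158.18.109.149


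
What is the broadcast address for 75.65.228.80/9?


Network: 75.0.0.0/9
Host bits = 23
Set all host bits to 1:
Broadcast: 75.127.255.255


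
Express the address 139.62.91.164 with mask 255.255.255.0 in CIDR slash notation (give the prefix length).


Binary: 11111111.11111111.11111111.00000000
Count leading 1s
Prefix: /24


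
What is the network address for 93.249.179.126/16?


IP:   01011101.11111001.10110011.01111110
Mask: 11111111.11111111.00000000.00000000
AND operation:
Net:  01011101.11111001.00000000.00000000
Network: 93.249.0.0/16


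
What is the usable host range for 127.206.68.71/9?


Network: 127.128.0.0
Broadcast: 127.255.255.255
First usable = network + 1
Last usable = broadcast - 1
Range: 127.128.0.1 to 127.255.255.254


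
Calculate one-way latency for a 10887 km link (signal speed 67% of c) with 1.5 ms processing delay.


Speed = 0.67 * 3e5 km/s = 201000 km/s
Propagation delay = 10887 / 201000 = 0.0542 s = 54.1642 ms
Processing delay = 1.5 ms
Total one-way latency = 55.6642 ms


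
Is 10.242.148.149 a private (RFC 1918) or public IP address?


RFC 1918 private ranges:
  10.0.0.0/8 (10.0.0.0 - 10.255.255.255)
  172.16.0.0/12 (172.16.0.0 - 172.31.255.255)
  192.168.0.0/16 (192.168.0.0 - 192.168.255.255)
Private (in 10.0.0.0/8)


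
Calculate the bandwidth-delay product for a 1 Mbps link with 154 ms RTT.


BDP = bandwidth * RTT
= 1 Mbps * 154 ms
= 1 * 1e6 * 154 / 1000 bits
= 154000 bits
= 19250 bytes
= 18.7988 KB
BDP = 154000 bits (19250 bytes)


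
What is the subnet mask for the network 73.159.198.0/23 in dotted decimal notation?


/23 means 23 network bits, 9 host bits
Binary: 11111111111111111111111000000000
Mask: 255.255.254.0


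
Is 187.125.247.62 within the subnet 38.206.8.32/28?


Subnet network: 38.206.8.32
Test IP AND mask: 187.125.247.48
No, 187.125.247.62 is not in 38.206.8.32/28


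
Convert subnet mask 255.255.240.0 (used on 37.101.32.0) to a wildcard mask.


Subnet mask: 255.255.240.0
Wildcard = 255.255.255.255 - subnet mask
255 - 255 = 0
255 - 255 = 0
255 - 240 = 15
255 - 0 = 255
Wildcard: 0.0.15.255


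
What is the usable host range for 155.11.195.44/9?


Network: 155.0.0.0
Broadcast: 155.127.255.255
First usable = network + 1
Last usable = broadcast - 1
Range: 155.0.0.1 to 155.127.255.254


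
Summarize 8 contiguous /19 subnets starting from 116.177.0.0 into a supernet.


Original prefix: /19
Number of subnets: 8 = 2^3
New prefix = 19 - 3 = 16
Supernet: 116.177.0.0/16


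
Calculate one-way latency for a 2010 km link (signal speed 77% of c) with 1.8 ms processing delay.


Speed = 0.77 * 3e5 km/s = 231000 km/s
Propagation delay = 2010 / 231000 = 0.0087 s = 8.7013 ms
Processing delay = 1.8 ms
Total one-way latency = 10.5013 ms


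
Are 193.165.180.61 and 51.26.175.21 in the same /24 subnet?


Mask: 255.255.255.0
193.165.180.61 AND mask = 193.165.180.0
51.26.175.21 AND mask = 51.26.175.0
No, different subnets (193.165.180.0 vs 51.26.175.0)


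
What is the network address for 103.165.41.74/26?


IP:   01100111.10100101.00101001.01001010
Mask: 11111111.11111111.11111111.11000000
AND operation:
Net:  01100111.10100101.00101001.01000000
Network: 103.165.41.64/26


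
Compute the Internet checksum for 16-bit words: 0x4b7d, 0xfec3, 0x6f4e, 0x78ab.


Sum all words (with carry folding):
+ 0x4b7d = 0x4b7d
+ 0xfec3 = 0x4a41
+ 0x6f4e = 0xb98f
+ 0x78ab = 0x323b
One's complement: ~0x323b
Checksum = 0xcdc4


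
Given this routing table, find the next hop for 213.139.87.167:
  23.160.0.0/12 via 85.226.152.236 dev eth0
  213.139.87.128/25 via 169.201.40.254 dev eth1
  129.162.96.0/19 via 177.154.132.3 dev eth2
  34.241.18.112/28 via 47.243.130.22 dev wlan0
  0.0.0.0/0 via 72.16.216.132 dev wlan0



Longest prefix match for 213.139.87.167:
  /12 23.160.0.0: no
  /25 213.139.87.128: MATCH
  /19 129.162.96.0: no
  /28 34.241.18.112: no
  /0 0.0.0.0: MATCH
Selected: next-hop 169.201.40.254 via eth1 (matched /25)


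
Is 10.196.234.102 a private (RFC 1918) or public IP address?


RFC 1918 private ranges:
  10.0.0.0/8 (10.0.0.0 - 10.255.255.255)
  172.16.0.0/12 (172.16.0.0 - 172.31.255.255)
  192.168.0.0/16 (192.168.0.0 - 192.168.255.255)
Private (in 10.0.0.0/8)


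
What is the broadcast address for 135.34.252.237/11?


Network: 135.32.0.0/11
Host bits = 21
Set all host bits to 1:
Broadcast: 135.63.255.255


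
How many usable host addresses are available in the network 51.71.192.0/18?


Host bits = 32 - 18 = 14
Total addresses = 2^14 = 16384
Usable = total - 2 (network and broadcast)
Usable hosts: 16382


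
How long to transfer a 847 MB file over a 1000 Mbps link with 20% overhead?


Effective throughput = 1000 * (1 - 20/100) = 800 Mbps
File size in Mb = 847 * 8 = 6776 Mb
Time = 6776 / 800
Time = 8.47 seconds


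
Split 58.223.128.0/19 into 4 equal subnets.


New prefix = 19 + 2 = 21
Each subnet has 2048 addresses
  58.223.128.0/21
  58.223.136.0/21
  58.223.144.0/21
  58.223.152.0/21
Subnets: 58.223.128.0/21, 58.223.136.0/21, 58.223.144.0/21, 58.223.152.0/21


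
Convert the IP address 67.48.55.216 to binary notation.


67 = 01000011
48 = 00110000
55 = 00110111
216 = 11011000
Binary: 01000011.00110000.00110111.11011000


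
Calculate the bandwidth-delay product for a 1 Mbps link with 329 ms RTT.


BDP = bandwidth * RTT
= 1 Mbps * 329 ms
= 1 * 1e6 * 329 / 1000 bits
= 329000 bits
= 41125 bytes
= 40.1611 KB
BDP = 329000 bits (41125 bytes)


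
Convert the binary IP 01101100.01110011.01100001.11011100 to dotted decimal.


01101100 = 108
01110011 = 115
01100001 = 97
11011100 = 220
IP: 108.115.97.220


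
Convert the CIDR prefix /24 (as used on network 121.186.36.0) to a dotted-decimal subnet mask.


/24 means 24 network bits, 8 host bits
Binary: 11111111111111111111111100000000
Mask: 255.255.255.0


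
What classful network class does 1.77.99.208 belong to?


First octet: 1
Binary: 00000001
0xxxxxxx -> Class A (1-126)
Class A, default mask 255.0.0.0 (/8)


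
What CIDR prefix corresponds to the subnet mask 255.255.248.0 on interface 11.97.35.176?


Binary: 11111111.11111111.11111000.00000000
Count leading 1s
Prefix: /21


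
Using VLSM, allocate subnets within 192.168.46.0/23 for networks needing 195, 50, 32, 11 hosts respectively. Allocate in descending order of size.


195 hosts -> /24 (254 usable): 192.168.46.0/24
50 hosts -> /26 (62 usable): 192.168.47.0/26
32 hosts -> /26 (62 usable): 192.168.47.64/26
11 hosts -> /28 (14 usable): 192.168.47.128/28
Allocation: 192.168.46.0/24 (195 hosts, 254 usable); 192.168.47.0/26 (50 hosts, 62 usable); 192.168.47.64/26 (32 hosts, 62 usable); 192.168.47.128/28 (11 hosts, 14 usable)


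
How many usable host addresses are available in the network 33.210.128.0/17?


Host bits = 32 - 17 = 15
Total addresses = 2^15 = 32768
Usable = total - 2 (network and broadcast)
Usable hosts: 32766


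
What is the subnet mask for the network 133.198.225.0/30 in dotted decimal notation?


/30 means 30 network bits, 2 host bits
Binary: 11111111111111111111111111111100
Mask: 255.255.255.252


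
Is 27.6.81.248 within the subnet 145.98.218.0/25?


Subnet network: 145.98.218.0
Test IP AND mask: 27.6.81.128
No, 27.6.81.248 is not in 145.98.218.0/25


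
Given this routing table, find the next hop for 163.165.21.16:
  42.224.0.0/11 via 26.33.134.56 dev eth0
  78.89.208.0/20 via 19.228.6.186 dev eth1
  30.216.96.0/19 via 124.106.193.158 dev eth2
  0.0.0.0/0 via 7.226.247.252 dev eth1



Longest prefix match for 163.165.21.16:
  /11 42.224.0.0: no
  /20 78.89.208.0: no
  /19 30.216.96.0: no
  /0 0.0.0.0: MATCH
Selected: next-hop 7.226.247.252 via eth1 (matched /0)


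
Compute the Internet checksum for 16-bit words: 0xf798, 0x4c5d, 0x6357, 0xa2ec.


Sum all words (with carry folding):
+ 0xf798 = 0xf798
+ 0x4c5d = 0x43f6
+ 0x6357 = 0xa74d
+ 0xa2ec = 0x4a3a
One's complement: ~0x4a3a
Checksum = 0xb5c5


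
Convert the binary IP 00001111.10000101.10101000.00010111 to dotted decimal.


00001111 = 15
10000101 = 133
10101000 = 168
00010111 = 23
IP: 15.133.168.23


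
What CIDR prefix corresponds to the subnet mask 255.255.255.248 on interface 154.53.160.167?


Binary: 11111111.11111111.11111111.11111000
Count leading 1s
Prefix: /29


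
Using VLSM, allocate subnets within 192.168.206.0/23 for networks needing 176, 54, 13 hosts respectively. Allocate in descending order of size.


176 hosts -> /24 (254 usable): 192.168.206.0/24
54 hosts -> /26 (62 usable): 192.168.207.0/26
13 hosts -> /28 (14 usable): 192.168.207.64/28
Allocation: 192.168.206.0/24 (176 hosts, 254 usable); 192.168.207.0/26 (54 hosts, 62 usable); 192.168.207.64/28 (13 hosts, 14 usable)


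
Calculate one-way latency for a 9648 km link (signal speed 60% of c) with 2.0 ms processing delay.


Speed = 0.6 * 3e5 km/s = 180000 km/s
Propagation delay = 9648 / 180000 = 0.0536 s = 53.6 ms
Processing delay = 2.0 ms
Total one-way latency = 55.6 ms


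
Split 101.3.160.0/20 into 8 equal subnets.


New prefix = 20 + 3 = 23
Each subnet has 512 addresses
  101.3.160.0/23
  101.3.162.0/23
  101.3.164.0/23
  101.3.166.0/23
  101.3.168.0/23
  101.3.170.0/23
  101.3.172.0/23
  101.3.174.0/23
Subnets: 101.3.160.0/23, 101.3.162.0/23, 101.3.164.0/23, 101.3.166.0/23, 101.3.168.0/23, 101.3.170.0/23, 101.3.172.0/23, 101.3.174.0/23


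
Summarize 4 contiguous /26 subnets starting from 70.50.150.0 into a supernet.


Original prefix: /26
Number of subnets: 4 = 2^2
New prefix = 26 - 2 = 24
Supernet: 70.50.150.0/24


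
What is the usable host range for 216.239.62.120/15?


Network: 216.238.0.0
Broadcast: 216.239.255.255
First usable = network + 1
Last usable = broadcast - 1
Range: 216.238.0.1 to 216.239.255.254


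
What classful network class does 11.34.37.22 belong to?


First octet: 11
Binary: 00001011
0xxxxxxx -> Class A (1-126)
Class A, default mask 255.0.0.0 (/8)


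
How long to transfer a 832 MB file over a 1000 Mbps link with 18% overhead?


Effective throughput = 1000 * (1 - 18/100) = 820.0 Mbps
File size in Mb = 832 * 8 = 6656 Mb
Time = 6656 / 820.0
Time = 8.1171 seconds


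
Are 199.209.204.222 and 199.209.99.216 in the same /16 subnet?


Mask: 255.255.0.0
199.209.204.222 AND mask = 199.209.0.0
199.209.99.216 AND mask = 199.209.0.0
Yes, same subnet (199.209.0.0)


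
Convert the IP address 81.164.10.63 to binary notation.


81 = 01010001
164 = 10100100
10 = 00001010
63 = 00111111
Binary: 01010001.10100100.00001010.00111111


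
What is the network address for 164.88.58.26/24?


IP:   10100100.01011000.00111010.00011010
Mask: 11111111.11111111.11111111.00000000
AND operation:
Net:  10100100.01011000.00111010.00000000
Network: 164.88.58.0/24


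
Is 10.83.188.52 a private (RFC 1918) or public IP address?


RFC 1918 private ranges:
  10.0.0.0/8 (10.0.0.0 - 10.255.255.255)
  172.16.0.0/12 (172.16.0.0 - 172.31.255.255)
  192.168.0.0/16 (192.168.0.0 - 192.168.255.255)
Private (in 10.0.0.0/8)


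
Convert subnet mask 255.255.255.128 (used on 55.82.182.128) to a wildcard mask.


Subnet mask: 255.255.255.128
Wildcard = 255.255.255.255 - subnet mask
255 - 255 = 0
255 - 255 = 0
255 - 255 = 0
255 - 128 = 127
Wildcard: 0.0.0.127


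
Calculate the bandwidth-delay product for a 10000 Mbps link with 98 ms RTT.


BDP = bandwidth * RTT
= 10000 Mbps * 98 ms
= 10000 * 1e6 * 98 / 1000 bits
= 980000000 bits
= 122500000 bytes
= 119628.9062 KB
BDP = 980000000 bits (122500000 bytes)


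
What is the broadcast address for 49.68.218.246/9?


Network: 49.0.0.0/9
Host bits = 23
Set all host bits to 1:
Broadcast: 49.127.255.255


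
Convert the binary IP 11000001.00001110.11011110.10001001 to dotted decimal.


11000001 = 193
00001110 = 14
11011110 = 222
10001001 = 137
IP: 193.14.222.137


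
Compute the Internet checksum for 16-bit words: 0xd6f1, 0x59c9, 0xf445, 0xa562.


Sum all words (with carry folding):
+ 0xd6f1 = 0xd6f1
+ 0x59c9 = 0x30bb
+ 0xf445 = 0x2501
+ 0xa562 = 0xca63
One's complement: ~0xca63
Checksum = 0x359c


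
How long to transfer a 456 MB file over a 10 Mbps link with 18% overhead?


Effective throughput = 10 * (1 - 18/100) = 8.2 Mbps
File size in Mb = 456 * 8 = 3648 Mb
Time = 3648 / 8.2
Time = 444.878 seconds


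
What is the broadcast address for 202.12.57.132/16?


Network: 202.12.0.0/16
Host bits = 16
Set all host bits to 1:
Broadcast: 202.12.255.255


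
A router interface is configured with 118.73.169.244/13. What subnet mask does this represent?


/13 means 13 network bits, 19 host bits
Binary: 11111111111110000000000000000000
Mask: 255.248.0.0


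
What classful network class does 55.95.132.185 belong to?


First octet: 55
Binary: 00110111
0xxxxxxx -> Class A (1-126)
Class A, default mask 255.0.0.0 (/8)


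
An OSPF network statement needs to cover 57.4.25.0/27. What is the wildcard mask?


Subnet mask: 255.255.255.224
Wildcard = 255.255.255.255 - subnet mask
255 - 255 = 0
255 - 255 = 0
255 - 255 = 0
255 - 224 = 31
Wildcard: 0.0.0.31


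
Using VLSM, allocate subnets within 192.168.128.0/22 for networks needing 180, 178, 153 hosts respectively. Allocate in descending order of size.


180 hosts -> /24 (254 usable): 192.168.128.0/24
178 hosts -> /24 (254 usable): 192.168.129.0/24
153 hosts -> /24 (254 usable): 192.168.130.0/24
Allocation: 192.168.128.0/24 (180 hosts, 254 usable); 192.168.129.0/24 (178 hosts, 254 usable); 192.168.130.0/24 (153 hosts, 254 usable)


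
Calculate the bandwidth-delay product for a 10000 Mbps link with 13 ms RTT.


BDP = bandwidth * RTT
= 10000 Mbps * 13 ms
= 10000 * 1e6 * 13 / 1000 bits
= 130000000 bits
= 16250000 bytes
= 15869.1406 KB
BDP = 130000000 bits (16250000 bytes)
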